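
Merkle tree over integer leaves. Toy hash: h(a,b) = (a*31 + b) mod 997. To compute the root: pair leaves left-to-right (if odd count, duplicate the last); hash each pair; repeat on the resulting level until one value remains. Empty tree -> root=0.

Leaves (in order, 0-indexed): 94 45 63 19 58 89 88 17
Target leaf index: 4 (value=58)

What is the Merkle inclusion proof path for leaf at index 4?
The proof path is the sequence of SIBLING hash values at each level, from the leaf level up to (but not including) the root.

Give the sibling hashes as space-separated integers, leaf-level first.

Answer: 89 751 980

Derivation:
L0 (leaves): [94, 45, 63, 19, 58, 89, 88, 17], target index=4
L1: h(94,45)=(94*31+45)%997=965 [pair 0] h(63,19)=(63*31+19)%997=975 [pair 1] h(58,89)=(58*31+89)%997=890 [pair 2] h(88,17)=(88*31+17)%997=751 [pair 3] -> [965, 975, 890, 751]
  Sibling for proof at L0: 89
L2: h(965,975)=(965*31+975)%997=980 [pair 0] h(890,751)=(890*31+751)%997=425 [pair 1] -> [980, 425]
  Sibling for proof at L1: 751
L3: h(980,425)=(980*31+425)%997=895 [pair 0] -> [895]
  Sibling for proof at L2: 980
Root: 895
Proof path (sibling hashes from leaf to root): [89, 751, 980]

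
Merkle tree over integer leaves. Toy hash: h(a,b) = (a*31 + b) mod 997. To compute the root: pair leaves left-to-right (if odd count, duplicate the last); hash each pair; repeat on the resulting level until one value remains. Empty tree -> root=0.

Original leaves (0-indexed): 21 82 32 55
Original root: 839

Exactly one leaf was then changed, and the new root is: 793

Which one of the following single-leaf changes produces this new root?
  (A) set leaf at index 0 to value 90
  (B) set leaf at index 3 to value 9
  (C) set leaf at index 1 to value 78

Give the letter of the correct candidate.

Answer: B

Derivation:
Original leaves: [21, 82, 32, 55]
Target new root: 793
Try each candidate change and compute the resulting root:
Candidate A: set leaf[0] = 90 -> leaves = [90, 82, 32, 55]
  L0: [90, 82, 32, 55]
  L1: h(90,82)=(90*31+82)%997=878 h(32,55)=(32*31+55)%997=50 -> [878, 50]
  L2: h(878,50)=(878*31+50)%997=349 -> [349]
  root = 349 != target 793
Candidate B: set leaf[3] = 9 -> leaves = [21, 82, 32, 9]
  L0: [21, 82, 32, 9]
  L1: h(21,82)=(21*31+82)%997=733 h(32,9)=(32*31+9)%997=4 -> [733, 4]
  L2: h(733,4)=(733*31+4)%997=793 -> [793]
  root = 793 == target 793  ** MATCH **
Candidate C: set leaf[1] = 78 -> leaves = [21, 78, 32, 55]
  L0: [21, 78, 32, 55]
  L1: h(21,78)=(21*31+78)%997=729 h(32,55)=(32*31+55)%997=50 -> [729, 50]
  L2: h(729,50)=(729*31+50)%997=715 -> [715]
  root = 715 != target 793
Candidate B produces the target root.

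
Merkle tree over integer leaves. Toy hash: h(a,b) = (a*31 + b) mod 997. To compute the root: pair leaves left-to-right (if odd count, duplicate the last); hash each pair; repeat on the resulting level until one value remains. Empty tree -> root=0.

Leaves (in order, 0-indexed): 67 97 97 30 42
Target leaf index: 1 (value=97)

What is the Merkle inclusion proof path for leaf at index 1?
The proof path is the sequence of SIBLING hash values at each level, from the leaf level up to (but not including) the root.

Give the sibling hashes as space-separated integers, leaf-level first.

Answer: 67 46 137

Derivation:
L0 (leaves): [67, 97, 97, 30, 42], target index=1
L1: h(67,97)=(67*31+97)%997=180 [pair 0] h(97,30)=(97*31+30)%997=46 [pair 1] h(42,42)=(42*31+42)%997=347 [pair 2] -> [180, 46, 347]
  Sibling for proof at L0: 67
L2: h(180,46)=(180*31+46)%997=641 [pair 0] h(347,347)=(347*31+347)%997=137 [pair 1] -> [641, 137]
  Sibling for proof at L1: 46
L3: h(641,137)=(641*31+137)%997=68 [pair 0] -> [68]
  Sibling for proof at L2: 137
Root: 68
Proof path (sibling hashes from leaf to root): [67, 46, 137]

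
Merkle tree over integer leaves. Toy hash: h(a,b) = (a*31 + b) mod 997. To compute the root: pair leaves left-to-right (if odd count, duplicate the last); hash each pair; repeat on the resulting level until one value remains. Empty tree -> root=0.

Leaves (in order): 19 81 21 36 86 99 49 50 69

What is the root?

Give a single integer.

L0: [19, 81, 21, 36, 86, 99, 49, 50, 69]
L1: h(19,81)=(19*31+81)%997=670 h(21,36)=(21*31+36)%997=687 h(86,99)=(86*31+99)%997=771 h(49,50)=(49*31+50)%997=572 h(69,69)=(69*31+69)%997=214 -> [670, 687, 771, 572, 214]
L2: h(670,687)=(670*31+687)%997=520 h(771,572)=(771*31+572)%997=545 h(214,214)=(214*31+214)%997=866 -> [520, 545, 866]
L3: h(520,545)=(520*31+545)%997=713 h(866,866)=(866*31+866)%997=793 -> [713, 793]
L4: h(713,793)=(713*31+793)%997=962 -> [962]

Answer: 962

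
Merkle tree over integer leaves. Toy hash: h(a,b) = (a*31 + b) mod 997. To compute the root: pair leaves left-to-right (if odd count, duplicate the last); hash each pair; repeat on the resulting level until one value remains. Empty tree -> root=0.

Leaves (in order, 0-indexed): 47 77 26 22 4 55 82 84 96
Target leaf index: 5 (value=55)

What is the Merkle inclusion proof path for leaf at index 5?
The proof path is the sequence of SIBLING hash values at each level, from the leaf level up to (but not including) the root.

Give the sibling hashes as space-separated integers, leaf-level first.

Answer: 4 632 526 193

Derivation:
L0 (leaves): [47, 77, 26, 22, 4, 55, 82, 84, 96], target index=5
L1: h(47,77)=(47*31+77)%997=537 [pair 0] h(26,22)=(26*31+22)%997=828 [pair 1] h(4,55)=(4*31+55)%997=179 [pair 2] h(82,84)=(82*31+84)%997=632 [pair 3] h(96,96)=(96*31+96)%997=81 [pair 4] -> [537, 828, 179, 632, 81]
  Sibling for proof at L0: 4
L2: h(537,828)=(537*31+828)%997=526 [pair 0] h(179,632)=(179*31+632)%997=199 [pair 1] h(81,81)=(81*31+81)%997=598 [pair 2] -> [526, 199, 598]
  Sibling for proof at L1: 632
L3: h(526,199)=(526*31+199)%997=553 [pair 0] h(598,598)=(598*31+598)%997=193 [pair 1] -> [553, 193]
  Sibling for proof at L2: 526
L4: h(553,193)=(553*31+193)%997=387 [pair 0] -> [387]
  Sibling for proof at L3: 193
Root: 387
Proof path (sibling hashes from leaf to root): [4, 632, 526, 193]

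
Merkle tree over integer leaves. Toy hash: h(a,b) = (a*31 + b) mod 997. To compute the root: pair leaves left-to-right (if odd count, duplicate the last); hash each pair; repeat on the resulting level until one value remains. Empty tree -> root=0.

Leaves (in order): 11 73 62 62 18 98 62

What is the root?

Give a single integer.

Answer: 127

Derivation:
L0: [11, 73, 62, 62, 18, 98, 62]
L1: h(11,73)=(11*31+73)%997=414 h(62,62)=(62*31+62)%997=987 h(18,98)=(18*31+98)%997=656 h(62,62)=(62*31+62)%997=987 -> [414, 987, 656, 987]
L2: h(414,987)=(414*31+987)%997=860 h(656,987)=(656*31+987)%997=386 -> [860, 386]
L3: h(860,386)=(860*31+386)%997=127 -> [127]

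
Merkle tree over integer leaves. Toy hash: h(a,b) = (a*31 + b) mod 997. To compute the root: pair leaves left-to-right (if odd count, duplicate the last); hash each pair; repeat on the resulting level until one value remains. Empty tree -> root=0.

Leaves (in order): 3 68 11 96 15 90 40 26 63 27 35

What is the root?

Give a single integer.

Answer: 345

Derivation:
L0: [3, 68, 11, 96, 15, 90, 40, 26, 63, 27, 35]
L1: h(3,68)=(3*31+68)%997=161 h(11,96)=(11*31+96)%997=437 h(15,90)=(15*31+90)%997=555 h(40,26)=(40*31+26)%997=269 h(63,27)=(63*31+27)%997=983 h(35,35)=(35*31+35)%997=123 -> [161, 437, 555, 269, 983, 123]
L2: h(161,437)=(161*31+437)%997=443 h(555,269)=(555*31+269)%997=525 h(983,123)=(983*31+123)%997=686 -> [443, 525, 686]
L3: h(443,525)=(443*31+525)%997=300 h(686,686)=(686*31+686)%997=18 -> [300, 18]
L4: h(300,18)=(300*31+18)%997=345 -> [345]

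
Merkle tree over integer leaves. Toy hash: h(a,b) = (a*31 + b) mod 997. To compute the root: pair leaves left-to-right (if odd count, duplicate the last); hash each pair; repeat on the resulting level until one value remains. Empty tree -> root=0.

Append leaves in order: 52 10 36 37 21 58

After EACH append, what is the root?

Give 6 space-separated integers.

Answer: 52 625 587 588 849 39

Derivation:
After append 52 (leaves=[52]):
  L0: [52]
  root=52
After append 10 (leaves=[52, 10]):
  L0: [52, 10]
  L1: h(52,10)=(52*31+10)%997=625 -> [625]
  root=625
After append 36 (leaves=[52, 10, 36]):
  L0: [52, 10, 36]
  L1: h(52,10)=(52*31+10)%997=625 h(36,36)=(36*31+36)%997=155 -> [625, 155]
  L2: h(625,155)=(625*31+155)%997=587 -> [587]
  root=587
After append 37 (leaves=[52, 10, 36, 37]):
  L0: [52, 10, 36, 37]
  L1: h(52,10)=(52*31+10)%997=625 h(36,37)=(36*31+37)%997=156 -> [625, 156]
  L2: h(625,156)=(625*31+156)%997=588 -> [588]
  root=588
After append 21 (leaves=[52, 10, 36, 37, 21]):
  L0: [52, 10, 36, 37, 21]
  L1: h(52,10)=(52*31+10)%997=625 h(36,37)=(36*31+37)%997=156 h(21,21)=(21*31+21)%997=672 -> [625, 156, 672]
  L2: h(625,156)=(625*31+156)%997=588 h(672,672)=(672*31+672)%997=567 -> [588, 567]
  L3: h(588,567)=(588*31+567)%997=849 -> [849]
  root=849
After append 58 (leaves=[52, 10, 36, 37, 21, 58]):
  L0: [52, 10, 36, 37, 21, 58]
  L1: h(52,10)=(52*31+10)%997=625 h(36,37)=(36*31+37)%997=156 h(21,58)=(21*31+58)%997=709 -> [625, 156, 709]
  L2: h(625,156)=(625*31+156)%997=588 h(709,709)=(709*31+709)%997=754 -> [588, 754]
  L3: h(588,754)=(588*31+754)%997=39 -> [39]
  root=39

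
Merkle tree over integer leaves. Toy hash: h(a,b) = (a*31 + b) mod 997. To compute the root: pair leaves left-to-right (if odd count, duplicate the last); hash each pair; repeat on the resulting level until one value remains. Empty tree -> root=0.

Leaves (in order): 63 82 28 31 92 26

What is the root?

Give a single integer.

Answer: 843

Derivation:
L0: [63, 82, 28, 31, 92, 26]
L1: h(63,82)=(63*31+82)%997=41 h(28,31)=(28*31+31)%997=899 h(92,26)=(92*31+26)%997=884 -> [41, 899, 884]
L2: h(41,899)=(41*31+899)%997=176 h(884,884)=(884*31+884)%997=372 -> [176, 372]
L3: h(176,372)=(176*31+372)%997=843 -> [843]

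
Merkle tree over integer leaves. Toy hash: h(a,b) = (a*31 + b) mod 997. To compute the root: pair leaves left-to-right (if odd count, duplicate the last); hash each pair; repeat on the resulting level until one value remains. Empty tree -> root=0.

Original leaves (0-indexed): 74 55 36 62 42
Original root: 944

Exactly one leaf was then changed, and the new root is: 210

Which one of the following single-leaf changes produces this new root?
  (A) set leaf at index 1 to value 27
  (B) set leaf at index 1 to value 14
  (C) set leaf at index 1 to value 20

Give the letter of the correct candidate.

Answer: C

Derivation:
Original leaves: [74, 55, 36, 62, 42]
Target new root: 210
Try each candidate change and compute the resulting root:
Candidate A: set leaf[1] = 27 -> leaves = [74, 27, 36, 62, 42]
  L0: [74, 27, 36, 62, 42]
  L1: h(74,27)=(74*31+27)%997=327 h(36,62)=(36*31+62)%997=181 h(42,42)=(42*31+42)%997=347 -> [327, 181, 347]
  L2: h(327,181)=(327*31+181)%997=348 h(347,347)=(347*31+347)%997=137 -> [348, 137]
  L3: h(348,137)=(348*31+137)%997=955 -> [955]
  root = 955 != target 210
Candidate B: set leaf[1] = 14 -> leaves = [74, 14, 36, 62, 42]
  L0: [74, 14, 36, 62, 42]
  L1: h(74,14)=(74*31+14)%997=314 h(36,62)=(36*31+62)%997=181 h(42,42)=(42*31+42)%997=347 -> [314, 181, 347]
  L2: h(314,181)=(314*31+181)%997=942 h(347,347)=(347*31+347)%997=137 -> [942, 137]
  L3: h(942,137)=(942*31+137)%997=426 -> [426]
  root = 426 != target 210
Candidate C: set leaf[1] = 20 -> leaves = [74, 20, 36, 62, 42]
  L0: [74, 20, 36, 62, 42]
  L1: h(74,20)=(74*31+20)%997=320 h(36,62)=(36*31+62)%997=181 h(42,42)=(42*31+42)%997=347 -> [320, 181, 347]
  L2: h(320,181)=(320*31+181)%997=131 h(347,347)=(347*31+347)%997=137 -> [131, 137]
  L3: h(131,137)=(131*31+137)%997=210 -> [210]
  root = 210 == target 210  ** MATCH **
Candidate C produces the target root.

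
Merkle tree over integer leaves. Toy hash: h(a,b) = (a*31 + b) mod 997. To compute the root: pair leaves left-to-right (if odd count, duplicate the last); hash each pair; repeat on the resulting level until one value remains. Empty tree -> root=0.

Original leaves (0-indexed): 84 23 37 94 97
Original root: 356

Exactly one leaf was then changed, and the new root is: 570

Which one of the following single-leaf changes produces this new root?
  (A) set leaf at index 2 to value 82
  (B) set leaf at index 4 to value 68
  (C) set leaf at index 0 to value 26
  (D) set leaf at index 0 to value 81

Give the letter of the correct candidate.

Original leaves: [84, 23, 37, 94, 97]
Target new root: 570
Try each candidate change and compute the resulting root:
Candidate A: set leaf[2] = 82 -> leaves = [84, 23, 82, 94, 97]
  L0: [84, 23, 82, 94, 97]
  L1: h(84,23)=(84*31+23)%997=633 h(82,94)=(82*31+94)%997=642 h(97,97)=(97*31+97)%997=113 -> [633, 642, 113]
  L2: h(633,642)=(633*31+642)%997=325 h(113,113)=(113*31+113)%997=625 -> [325, 625]
  L3: h(325,625)=(325*31+625)%997=730 -> [730]
  root = 730 != target 570
Candidate B: set leaf[4] = 68 -> leaves = [84, 23, 37, 94, 68]
  L0: [84, 23, 37, 94, 68]
  L1: h(84,23)=(84*31+23)%997=633 h(37,94)=(37*31+94)%997=244 h(68,68)=(68*31+68)%997=182 -> [633, 244, 182]
  L2: h(633,244)=(633*31+244)%997=924 h(182,182)=(182*31+182)%997=839 -> [924, 839]
  L3: h(924,839)=(924*31+839)%997=570 -> [570]
  root = 570 == target 570  ** MATCH **
Candidate C: set leaf[0] = 26 -> leaves = [26, 23, 37, 94, 97]
  L0: [26, 23, 37, 94, 97]
  L1: h(26,23)=(26*31+23)%997=829 h(37,94)=(37*31+94)%997=244 h(97,97)=(97*31+97)%997=113 -> [829, 244, 113]
  L2: h(829,244)=(829*31+244)%997=21 h(113,113)=(113*31+113)%997=625 -> [21, 625]
  L3: h(21,625)=(21*31+625)%997=279 -> [279]
  root = 279 != target 570
Candidate D: set leaf[0] = 81 -> leaves = [81, 23, 37, 94, 97]
  L0: [81, 23, 37, 94, 97]
  L1: h(81,23)=(81*31+23)%997=540 h(37,94)=(37*31+94)%997=244 h(97,97)=(97*31+97)%997=113 -> [540, 244, 113]
  L2: h(540,244)=(540*31+244)%997=35 h(113,113)=(113*31+113)%997=625 -> [35, 625]
  L3: h(35,625)=(35*31+625)%997=713 -> [713]
  root = 713 != target 570
Candidate B produces the target root.

Answer: B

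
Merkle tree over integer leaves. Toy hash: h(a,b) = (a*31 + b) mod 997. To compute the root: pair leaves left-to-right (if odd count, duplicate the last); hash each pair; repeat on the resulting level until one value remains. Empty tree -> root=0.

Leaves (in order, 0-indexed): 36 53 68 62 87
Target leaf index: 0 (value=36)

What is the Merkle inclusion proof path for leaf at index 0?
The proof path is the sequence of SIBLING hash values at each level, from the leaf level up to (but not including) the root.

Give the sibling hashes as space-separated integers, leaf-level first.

L0 (leaves): [36, 53, 68, 62, 87], target index=0
L1: h(36,53)=(36*31+53)%997=172 [pair 0] h(68,62)=(68*31+62)%997=176 [pair 1] h(87,87)=(87*31+87)%997=790 [pair 2] -> [172, 176, 790]
  Sibling for proof at L0: 53
L2: h(172,176)=(172*31+176)%997=523 [pair 0] h(790,790)=(790*31+790)%997=355 [pair 1] -> [523, 355]
  Sibling for proof at L1: 176
L3: h(523,355)=(523*31+355)%997=616 [pair 0] -> [616]
  Sibling for proof at L2: 355
Root: 616
Proof path (sibling hashes from leaf to root): [53, 176, 355]

Answer: 53 176 355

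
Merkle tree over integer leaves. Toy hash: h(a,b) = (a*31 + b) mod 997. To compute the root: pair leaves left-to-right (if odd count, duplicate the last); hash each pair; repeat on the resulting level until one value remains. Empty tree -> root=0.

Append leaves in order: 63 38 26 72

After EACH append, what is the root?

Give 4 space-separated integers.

Answer: 63 994 739 785

Derivation:
After append 63 (leaves=[63]):
  L0: [63]
  root=63
After append 38 (leaves=[63, 38]):
  L0: [63, 38]
  L1: h(63,38)=(63*31+38)%997=994 -> [994]
  root=994
After append 26 (leaves=[63, 38, 26]):
  L0: [63, 38, 26]
  L1: h(63,38)=(63*31+38)%997=994 h(26,26)=(26*31+26)%997=832 -> [994, 832]
  L2: h(994,832)=(994*31+832)%997=739 -> [739]
  root=739
After append 72 (leaves=[63, 38, 26, 72]):
  L0: [63, 38, 26, 72]
  L1: h(63,38)=(63*31+38)%997=994 h(26,72)=(26*31+72)%997=878 -> [994, 878]
  L2: h(994,878)=(994*31+878)%997=785 -> [785]
  root=785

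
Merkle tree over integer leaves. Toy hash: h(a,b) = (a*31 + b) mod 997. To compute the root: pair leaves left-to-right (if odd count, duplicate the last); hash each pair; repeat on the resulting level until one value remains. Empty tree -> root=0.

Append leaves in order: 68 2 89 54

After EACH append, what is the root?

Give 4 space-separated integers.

Answer: 68 116 462 427

Derivation:
After append 68 (leaves=[68]):
  L0: [68]
  root=68
After append 2 (leaves=[68, 2]):
  L0: [68, 2]
  L1: h(68,2)=(68*31+2)%997=116 -> [116]
  root=116
After append 89 (leaves=[68, 2, 89]):
  L0: [68, 2, 89]
  L1: h(68,2)=(68*31+2)%997=116 h(89,89)=(89*31+89)%997=854 -> [116, 854]
  L2: h(116,854)=(116*31+854)%997=462 -> [462]
  root=462
After append 54 (leaves=[68, 2, 89, 54]):
  L0: [68, 2, 89, 54]
  L1: h(68,2)=(68*31+2)%997=116 h(89,54)=(89*31+54)%997=819 -> [116, 819]
  L2: h(116,819)=(116*31+819)%997=427 -> [427]
  root=427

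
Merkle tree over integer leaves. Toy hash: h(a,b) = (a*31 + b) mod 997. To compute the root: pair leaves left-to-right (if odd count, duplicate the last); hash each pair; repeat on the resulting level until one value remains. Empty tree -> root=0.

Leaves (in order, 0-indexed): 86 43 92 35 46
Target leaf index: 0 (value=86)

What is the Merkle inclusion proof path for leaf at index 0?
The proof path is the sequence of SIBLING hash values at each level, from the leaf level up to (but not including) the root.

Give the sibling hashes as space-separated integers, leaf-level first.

L0 (leaves): [86, 43, 92, 35, 46], target index=0
L1: h(86,43)=(86*31+43)%997=715 [pair 0] h(92,35)=(92*31+35)%997=893 [pair 1] h(46,46)=(46*31+46)%997=475 [pair 2] -> [715, 893, 475]
  Sibling for proof at L0: 43
L2: h(715,893)=(715*31+893)%997=127 [pair 0] h(475,475)=(475*31+475)%997=245 [pair 1] -> [127, 245]
  Sibling for proof at L1: 893
L3: h(127,245)=(127*31+245)%997=194 [pair 0] -> [194]
  Sibling for proof at L2: 245
Root: 194
Proof path (sibling hashes from leaf to root): [43, 893, 245]

Answer: 43 893 245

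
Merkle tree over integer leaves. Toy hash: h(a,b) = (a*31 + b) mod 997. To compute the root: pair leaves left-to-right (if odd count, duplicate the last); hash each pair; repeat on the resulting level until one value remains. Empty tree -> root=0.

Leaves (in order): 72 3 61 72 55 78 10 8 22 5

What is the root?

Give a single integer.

Answer: 464

Derivation:
L0: [72, 3, 61, 72, 55, 78, 10, 8, 22, 5]
L1: h(72,3)=(72*31+3)%997=241 h(61,72)=(61*31+72)%997=966 h(55,78)=(55*31+78)%997=786 h(10,8)=(10*31+8)%997=318 h(22,5)=(22*31+5)%997=687 -> [241, 966, 786, 318, 687]
L2: h(241,966)=(241*31+966)%997=461 h(786,318)=(786*31+318)%997=756 h(687,687)=(687*31+687)%997=50 -> [461, 756, 50]
L3: h(461,756)=(461*31+756)%997=92 h(50,50)=(50*31+50)%997=603 -> [92, 603]
L4: h(92,603)=(92*31+603)%997=464 -> [464]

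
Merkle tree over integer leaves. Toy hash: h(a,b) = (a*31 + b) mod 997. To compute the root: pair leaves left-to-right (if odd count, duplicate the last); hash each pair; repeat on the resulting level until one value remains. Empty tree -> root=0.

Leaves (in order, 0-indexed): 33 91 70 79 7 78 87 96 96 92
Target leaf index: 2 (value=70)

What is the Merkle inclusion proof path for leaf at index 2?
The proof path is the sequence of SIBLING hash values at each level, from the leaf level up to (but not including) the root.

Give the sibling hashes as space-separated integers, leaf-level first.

Answer: 79 117 971 85

Derivation:
L0 (leaves): [33, 91, 70, 79, 7, 78, 87, 96, 96, 92], target index=2
L1: h(33,91)=(33*31+91)%997=117 [pair 0] h(70,79)=(70*31+79)%997=255 [pair 1] h(7,78)=(7*31+78)%997=295 [pair 2] h(87,96)=(87*31+96)%997=799 [pair 3] h(96,92)=(96*31+92)%997=77 [pair 4] -> [117, 255, 295, 799, 77]
  Sibling for proof at L0: 79
L2: h(117,255)=(117*31+255)%997=891 [pair 0] h(295,799)=(295*31+799)%997=971 [pair 1] h(77,77)=(77*31+77)%997=470 [pair 2] -> [891, 971, 470]
  Sibling for proof at L1: 117
L3: h(891,971)=(891*31+971)%997=676 [pair 0] h(470,470)=(470*31+470)%997=85 [pair 1] -> [676, 85]
  Sibling for proof at L2: 971
L4: h(676,85)=(676*31+85)%997=104 [pair 0] -> [104]
  Sibling for proof at L3: 85
Root: 104
Proof path (sibling hashes from leaf to root): [79, 117, 971, 85]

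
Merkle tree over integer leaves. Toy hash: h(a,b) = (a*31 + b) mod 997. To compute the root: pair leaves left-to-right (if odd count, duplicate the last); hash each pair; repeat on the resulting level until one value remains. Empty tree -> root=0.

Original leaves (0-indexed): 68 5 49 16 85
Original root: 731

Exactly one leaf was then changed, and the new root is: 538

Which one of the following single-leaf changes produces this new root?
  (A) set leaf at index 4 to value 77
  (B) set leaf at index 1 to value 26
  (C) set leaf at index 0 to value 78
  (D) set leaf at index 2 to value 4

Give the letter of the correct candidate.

Answer: C

Derivation:
Original leaves: [68, 5, 49, 16, 85]
Target new root: 538
Try each candidate change and compute the resulting root:
Candidate A: set leaf[4] = 77 -> leaves = [68, 5, 49, 16, 77]
  L0: [68, 5, 49, 16, 77]
  L1: h(68,5)=(68*31+5)%997=119 h(49,16)=(49*31+16)%997=538 h(77,77)=(77*31+77)%997=470 -> [119, 538, 470]
  L2: h(119,538)=(119*31+538)%997=239 h(470,470)=(470*31+470)%997=85 -> [239, 85]
  L3: h(239,85)=(239*31+85)%997=515 -> [515]
  root = 515 != target 538
Candidate B: set leaf[1] = 26 -> leaves = [68, 26, 49, 16, 85]
  L0: [68, 26, 49, 16, 85]
  L1: h(68,26)=(68*31+26)%997=140 h(49,16)=(49*31+16)%997=538 h(85,85)=(85*31+85)%997=726 -> [140, 538, 726]
  L2: h(140,538)=(140*31+538)%997=890 h(726,726)=(726*31+726)%997=301 -> [890, 301]
  L3: h(890,301)=(890*31+301)%997=972 -> [972]
  root = 972 != target 538
Candidate C: set leaf[0] = 78 -> leaves = [78, 5, 49, 16, 85]
  L0: [78, 5, 49, 16, 85]
  L1: h(78,5)=(78*31+5)%997=429 h(49,16)=(49*31+16)%997=538 h(85,85)=(85*31+85)%997=726 -> [429, 538, 726]
  L2: h(429,538)=(429*31+538)%997=876 h(726,726)=(726*31+726)%997=301 -> [876, 301]
  L3: h(876,301)=(876*31+301)%997=538 -> [538]
  root = 538 == target 538  ** MATCH **
Candidate D: set leaf[2] = 4 -> leaves = [68, 5, 4, 16, 85]
  L0: [68, 5, 4, 16, 85]
  L1: h(68,5)=(68*31+5)%997=119 h(4,16)=(4*31+16)%997=140 h(85,85)=(85*31+85)%997=726 -> [119, 140, 726]
  L2: h(119,140)=(119*31+140)%997=838 h(726,726)=(726*31+726)%997=301 -> [838, 301]
  L3: h(838,301)=(838*31+301)%997=357 -> [357]
  root = 357 != target 538
Candidate C produces the target root.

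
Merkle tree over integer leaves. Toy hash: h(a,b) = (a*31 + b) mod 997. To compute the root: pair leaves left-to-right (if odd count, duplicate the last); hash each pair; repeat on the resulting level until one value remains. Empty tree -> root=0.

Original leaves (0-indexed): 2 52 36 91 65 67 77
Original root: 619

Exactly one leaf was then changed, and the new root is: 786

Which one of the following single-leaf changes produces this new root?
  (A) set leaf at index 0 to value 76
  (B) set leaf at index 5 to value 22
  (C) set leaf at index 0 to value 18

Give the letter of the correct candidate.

Answer: A

Derivation:
Original leaves: [2, 52, 36, 91, 65, 67, 77]
Target new root: 786
Try each candidate change and compute the resulting root:
Candidate A: set leaf[0] = 76 -> leaves = [76, 52, 36, 91, 65, 67, 77]
  L0: [76, 52, 36, 91, 65, 67, 77]
  L1: h(76,52)=(76*31+52)%997=414 h(36,91)=(36*31+91)%997=210 h(65,67)=(65*31+67)%997=88 h(77,77)=(77*31+77)%997=470 -> [414, 210, 88, 470]
  L2: h(414,210)=(414*31+210)%997=83 h(88,470)=(88*31+470)%997=207 -> [83, 207]
  L3: h(83,207)=(83*31+207)%997=786 -> [786]
  root = 786 == target 786  ** MATCH **
Candidate B: set leaf[5] = 22 -> leaves = [2, 52, 36, 91, 65, 22, 77]
  L0: [2, 52, 36, 91, 65, 22, 77]
  L1: h(2,52)=(2*31+52)%997=114 h(36,91)=(36*31+91)%997=210 h(65,22)=(65*31+22)%997=43 h(77,77)=(77*31+77)%997=470 -> [114, 210, 43, 470]
  L2: h(114,210)=(114*31+210)%997=753 h(43,470)=(43*31+470)%997=806 -> [753, 806]
  L3: h(753,806)=(753*31+806)%997=221 -> [221]
  root = 221 != target 786
Candidate C: set leaf[0] = 18 -> leaves = [18, 52, 36, 91, 65, 67, 77]
  L0: [18, 52, 36, 91, 65, 67, 77]
  L1: h(18,52)=(18*31+52)%997=610 h(36,91)=(36*31+91)%997=210 h(65,67)=(65*31+67)%997=88 h(77,77)=(77*31+77)%997=470 -> [610, 210, 88, 470]
  L2: h(610,210)=(610*31+210)%997=177 h(88,470)=(88*31+470)%997=207 -> [177, 207]
  L3: h(177,207)=(177*31+207)%997=709 -> [709]
  root = 709 != target 786
Candidate A produces the target root.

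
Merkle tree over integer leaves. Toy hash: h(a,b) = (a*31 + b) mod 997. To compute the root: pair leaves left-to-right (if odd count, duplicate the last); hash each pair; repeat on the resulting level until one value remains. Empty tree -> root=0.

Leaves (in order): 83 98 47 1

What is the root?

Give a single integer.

Answer: 511

Derivation:
L0: [83, 98, 47, 1]
L1: h(83,98)=(83*31+98)%997=677 h(47,1)=(47*31+1)%997=461 -> [677, 461]
L2: h(677,461)=(677*31+461)%997=511 -> [511]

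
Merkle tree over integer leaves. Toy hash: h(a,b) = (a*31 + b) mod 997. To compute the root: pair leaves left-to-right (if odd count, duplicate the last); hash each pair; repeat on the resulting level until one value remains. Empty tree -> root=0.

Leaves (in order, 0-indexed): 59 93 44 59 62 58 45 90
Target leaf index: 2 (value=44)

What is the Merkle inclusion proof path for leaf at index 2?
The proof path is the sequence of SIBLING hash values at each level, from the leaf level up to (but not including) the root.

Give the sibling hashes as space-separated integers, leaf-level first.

L0 (leaves): [59, 93, 44, 59, 62, 58, 45, 90], target index=2
L1: h(59,93)=(59*31+93)%997=925 [pair 0] h(44,59)=(44*31+59)%997=426 [pair 1] h(62,58)=(62*31+58)%997=983 [pair 2] h(45,90)=(45*31+90)%997=488 [pair 3] -> [925, 426, 983, 488]
  Sibling for proof at L0: 59
L2: h(925,426)=(925*31+426)%997=188 [pair 0] h(983,488)=(983*31+488)%997=54 [pair 1] -> [188, 54]
  Sibling for proof at L1: 925
L3: h(188,54)=(188*31+54)%997=897 [pair 0] -> [897]
  Sibling for proof at L2: 54
Root: 897
Proof path (sibling hashes from leaf to root): [59, 925, 54]

Answer: 59 925 54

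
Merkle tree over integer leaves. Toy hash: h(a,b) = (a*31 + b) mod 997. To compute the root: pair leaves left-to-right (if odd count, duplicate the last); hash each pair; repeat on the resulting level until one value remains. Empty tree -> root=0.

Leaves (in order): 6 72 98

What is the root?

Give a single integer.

L0: [6, 72, 98]
L1: h(6,72)=(6*31+72)%997=258 h(98,98)=(98*31+98)%997=145 -> [258, 145]
L2: h(258,145)=(258*31+145)%997=167 -> [167]

Answer: 167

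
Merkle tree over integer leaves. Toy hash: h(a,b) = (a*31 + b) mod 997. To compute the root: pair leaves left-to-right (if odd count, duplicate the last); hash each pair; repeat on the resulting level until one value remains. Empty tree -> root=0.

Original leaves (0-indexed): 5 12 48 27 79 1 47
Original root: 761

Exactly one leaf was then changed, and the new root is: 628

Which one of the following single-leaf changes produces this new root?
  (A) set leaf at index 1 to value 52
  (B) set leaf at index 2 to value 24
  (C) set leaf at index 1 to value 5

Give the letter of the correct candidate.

Original leaves: [5, 12, 48, 27, 79, 1, 47]
Target new root: 628
Try each candidate change and compute the resulting root:
Candidate A: set leaf[1] = 52 -> leaves = [5, 52, 48, 27, 79, 1, 47]
  L0: [5, 52, 48, 27, 79, 1, 47]
  L1: h(5,52)=(5*31+52)%997=207 h(48,27)=(48*31+27)%997=518 h(79,1)=(79*31+1)%997=456 h(47,47)=(47*31+47)%997=507 -> [207, 518, 456, 507]
  L2: h(207,518)=(207*31+518)%997=953 h(456,507)=(456*31+507)%997=685 -> [953, 685]
  L3: h(953,685)=(953*31+685)%997=318 -> [318]
  root = 318 != target 628
Candidate B: set leaf[2] = 24 -> leaves = [5, 12, 24, 27, 79, 1, 47]
  L0: [5, 12, 24, 27, 79, 1, 47]
  L1: h(5,12)=(5*31+12)%997=167 h(24,27)=(24*31+27)%997=771 h(79,1)=(79*31+1)%997=456 h(47,47)=(47*31+47)%997=507 -> [167, 771, 456, 507]
  L2: h(167,771)=(167*31+771)%997=963 h(456,507)=(456*31+507)%997=685 -> [963, 685]
  L3: h(963,685)=(963*31+685)%997=628 -> [628]
  root = 628 == target 628  ** MATCH **
Candidate C: set leaf[1] = 5 -> leaves = [5, 5, 48, 27, 79, 1, 47]
  L0: [5, 5, 48, 27, 79, 1, 47]
  L1: h(5,5)=(5*31+5)%997=160 h(48,27)=(48*31+27)%997=518 h(79,1)=(79*31+1)%997=456 h(47,47)=(47*31+47)%997=507 -> [160, 518, 456, 507]
  L2: h(160,518)=(160*31+518)%997=493 h(456,507)=(456*31+507)%997=685 -> [493, 685]
  L3: h(493,685)=(493*31+685)%997=16 -> [16]
  root = 16 != target 628
Candidate B produces the target root.

Answer: B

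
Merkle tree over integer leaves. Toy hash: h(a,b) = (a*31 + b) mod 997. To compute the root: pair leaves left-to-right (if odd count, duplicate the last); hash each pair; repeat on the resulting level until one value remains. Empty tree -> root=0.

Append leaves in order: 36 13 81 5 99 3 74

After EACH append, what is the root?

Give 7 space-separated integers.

After append 36 (leaves=[36]):
  L0: [36]
  root=36
After append 13 (leaves=[36, 13]):
  L0: [36, 13]
  L1: h(36,13)=(36*31+13)%997=132 -> [132]
  root=132
After append 81 (leaves=[36, 13, 81]):
  L0: [36, 13, 81]
  L1: h(36,13)=(36*31+13)%997=132 h(81,81)=(81*31+81)%997=598 -> [132, 598]
  L2: h(132,598)=(132*31+598)%997=702 -> [702]
  root=702
After append 5 (leaves=[36, 13, 81, 5]):
  L0: [36, 13, 81, 5]
  L1: h(36,13)=(36*31+13)%997=132 h(81,5)=(81*31+5)%997=522 -> [132, 522]
  L2: h(132,522)=(132*31+522)%997=626 -> [626]
  root=626
After append 99 (leaves=[36, 13, 81, 5, 99]):
  L0: [36, 13, 81, 5, 99]
  L1: h(36,13)=(36*31+13)%997=132 h(81,5)=(81*31+5)%997=522 h(99,99)=(99*31+99)%997=177 -> [132, 522, 177]
  L2: h(132,522)=(132*31+522)%997=626 h(177,177)=(177*31+177)%997=679 -> [626, 679]
  L3: h(626,679)=(626*31+679)%997=145 -> [145]
  root=145
After append 3 (leaves=[36, 13, 81, 5, 99, 3]):
  L0: [36, 13, 81, 5, 99, 3]
  L1: h(36,13)=(36*31+13)%997=132 h(81,5)=(81*31+5)%997=522 h(99,3)=(99*31+3)%997=81 -> [132, 522, 81]
  L2: h(132,522)=(132*31+522)%997=626 h(81,81)=(81*31+81)%997=598 -> [626, 598]
  L3: h(626,598)=(626*31+598)%997=64 -> [64]
  root=64
After append 74 (leaves=[36, 13, 81, 5, 99, 3, 74]):
  L0: [36, 13, 81, 5, 99, 3, 74]
  L1: h(36,13)=(36*31+13)%997=132 h(81,5)=(81*31+5)%997=522 h(99,3)=(99*31+3)%997=81 h(74,74)=(74*31+74)%997=374 -> [132, 522, 81, 374]
  L2: h(132,522)=(132*31+522)%997=626 h(81,374)=(81*31+374)%997=891 -> [626, 891]
  L3: h(626,891)=(626*31+891)%997=357 -> [357]
  root=357

Answer: 36 132 702 626 145 64 357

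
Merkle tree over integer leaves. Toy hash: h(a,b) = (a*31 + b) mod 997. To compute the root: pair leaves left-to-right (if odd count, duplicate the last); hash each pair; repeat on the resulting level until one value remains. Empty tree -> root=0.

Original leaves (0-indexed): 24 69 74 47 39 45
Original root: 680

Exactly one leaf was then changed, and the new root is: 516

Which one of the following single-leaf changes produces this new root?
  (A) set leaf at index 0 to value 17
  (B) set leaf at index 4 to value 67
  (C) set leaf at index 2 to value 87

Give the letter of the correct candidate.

Answer: A

Derivation:
Original leaves: [24, 69, 74, 47, 39, 45]
Target new root: 516
Try each candidate change and compute the resulting root:
Candidate A: set leaf[0] = 17 -> leaves = [17, 69, 74, 47, 39, 45]
  L0: [17, 69, 74, 47, 39, 45]
  L1: h(17,69)=(17*31+69)%997=596 h(74,47)=(74*31+47)%997=347 h(39,45)=(39*31+45)%997=257 -> [596, 347, 257]
  L2: h(596,347)=(596*31+347)%997=877 h(257,257)=(257*31+257)%997=248 -> [877, 248]
  L3: h(877,248)=(877*31+248)%997=516 -> [516]
  root = 516 == target 516  ** MATCH **
Candidate B: set leaf[4] = 67 -> leaves = [24, 69, 74, 47, 67, 45]
  L0: [24, 69, 74, 47, 67, 45]
  L1: h(24,69)=(24*31+69)%997=813 h(74,47)=(74*31+47)%997=347 h(67,45)=(67*31+45)%997=128 -> [813, 347, 128]
  L2: h(813,347)=(813*31+347)%997=625 h(128,128)=(128*31+128)%997=108 -> [625, 108]
  L3: h(625,108)=(625*31+108)%997=540 -> [540]
  root = 540 != target 516
Candidate C: set leaf[2] = 87 -> leaves = [24, 69, 87, 47, 39, 45]
  L0: [24, 69, 87, 47, 39, 45]
  L1: h(24,69)=(24*31+69)%997=813 h(87,47)=(87*31+47)%997=750 h(39,45)=(39*31+45)%997=257 -> [813, 750, 257]
  L2: h(813,750)=(813*31+750)%997=31 h(257,257)=(257*31+257)%997=248 -> [31, 248]
  L3: h(31,248)=(31*31+248)%997=212 -> [212]
  root = 212 != target 516
Candidate A produces the target root.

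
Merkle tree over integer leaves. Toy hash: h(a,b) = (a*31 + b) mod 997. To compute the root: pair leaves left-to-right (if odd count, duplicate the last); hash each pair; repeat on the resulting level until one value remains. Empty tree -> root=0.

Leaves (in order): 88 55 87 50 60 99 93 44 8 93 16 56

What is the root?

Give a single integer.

L0: [88, 55, 87, 50, 60, 99, 93, 44, 8, 93, 16, 56]
L1: h(88,55)=(88*31+55)%997=789 h(87,50)=(87*31+50)%997=753 h(60,99)=(60*31+99)%997=962 h(93,44)=(93*31+44)%997=933 h(8,93)=(8*31+93)%997=341 h(16,56)=(16*31+56)%997=552 -> [789, 753, 962, 933, 341, 552]
L2: h(789,753)=(789*31+753)%997=287 h(962,933)=(962*31+933)%997=845 h(341,552)=(341*31+552)%997=156 -> [287, 845, 156]
L3: h(287,845)=(287*31+845)%997=769 h(156,156)=(156*31+156)%997=7 -> [769, 7]
L4: h(769,7)=(769*31+7)%997=915 -> [915]

Answer: 915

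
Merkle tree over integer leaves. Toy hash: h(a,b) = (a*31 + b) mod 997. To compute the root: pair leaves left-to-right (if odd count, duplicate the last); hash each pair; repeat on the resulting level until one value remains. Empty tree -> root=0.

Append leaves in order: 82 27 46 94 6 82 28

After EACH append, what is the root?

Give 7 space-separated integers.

After append 82 (leaves=[82]):
  L0: [82]
  root=82
After append 27 (leaves=[82, 27]):
  L0: [82, 27]
  L1: h(82,27)=(82*31+27)%997=575 -> [575]
  root=575
After append 46 (leaves=[82, 27, 46]):
  L0: [82, 27, 46]
  L1: h(82,27)=(82*31+27)%997=575 h(46,46)=(46*31+46)%997=475 -> [575, 475]
  L2: h(575,475)=(575*31+475)%997=354 -> [354]
  root=354
After append 94 (leaves=[82, 27, 46, 94]):
  L0: [82, 27, 46, 94]
  L1: h(82,27)=(82*31+27)%997=575 h(46,94)=(46*31+94)%997=523 -> [575, 523]
  L2: h(575,523)=(575*31+523)%997=402 -> [402]
  root=402
After append 6 (leaves=[82, 27, 46, 94, 6]):
  L0: [82, 27, 46, 94, 6]
  L1: h(82,27)=(82*31+27)%997=575 h(46,94)=(46*31+94)%997=523 h(6,6)=(6*31+6)%997=192 -> [575, 523, 192]
  L2: h(575,523)=(575*31+523)%997=402 h(192,192)=(192*31+192)%997=162 -> [402, 162]
  L3: h(402,162)=(402*31+162)%997=660 -> [660]
  root=660
After append 82 (leaves=[82, 27, 46, 94, 6, 82]):
  L0: [82, 27, 46, 94, 6, 82]
  L1: h(82,27)=(82*31+27)%997=575 h(46,94)=(46*31+94)%997=523 h(6,82)=(6*31+82)%997=268 -> [575, 523, 268]
  L2: h(575,523)=(575*31+523)%997=402 h(268,268)=(268*31+268)%997=600 -> [402, 600]
  L3: h(402,600)=(402*31+600)%997=101 -> [101]
  root=101
After append 28 (leaves=[82, 27, 46, 94, 6, 82, 28]):
  L0: [82, 27, 46, 94, 6, 82, 28]
  L1: h(82,27)=(82*31+27)%997=575 h(46,94)=(46*31+94)%997=523 h(6,82)=(6*31+82)%997=268 h(28,28)=(28*31+28)%997=896 -> [575, 523, 268, 896]
  L2: h(575,523)=(575*31+523)%997=402 h(268,896)=(268*31+896)%997=231 -> [402, 231]
  L3: h(402,231)=(402*31+231)%997=729 -> [729]
  root=729

Answer: 82 575 354 402 660 101 729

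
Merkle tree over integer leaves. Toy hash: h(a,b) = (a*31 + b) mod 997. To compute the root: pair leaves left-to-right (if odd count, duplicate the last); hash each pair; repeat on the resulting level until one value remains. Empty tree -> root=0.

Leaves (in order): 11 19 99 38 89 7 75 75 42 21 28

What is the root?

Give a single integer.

Answer: 712

Derivation:
L0: [11, 19, 99, 38, 89, 7, 75, 75, 42, 21, 28]
L1: h(11,19)=(11*31+19)%997=360 h(99,38)=(99*31+38)%997=116 h(89,7)=(89*31+7)%997=772 h(75,75)=(75*31+75)%997=406 h(42,21)=(42*31+21)%997=326 h(28,28)=(28*31+28)%997=896 -> [360, 116, 772, 406, 326, 896]
L2: h(360,116)=(360*31+116)%997=309 h(772,406)=(772*31+406)%997=410 h(326,896)=(326*31+896)%997=35 -> [309, 410, 35]
L3: h(309,410)=(309*31+410)%997=19 h(35,35)=(35*31+35)%997=123 -> [19, 123]
L4: h(19,123)=(19*31+123)%997=712 -> [712]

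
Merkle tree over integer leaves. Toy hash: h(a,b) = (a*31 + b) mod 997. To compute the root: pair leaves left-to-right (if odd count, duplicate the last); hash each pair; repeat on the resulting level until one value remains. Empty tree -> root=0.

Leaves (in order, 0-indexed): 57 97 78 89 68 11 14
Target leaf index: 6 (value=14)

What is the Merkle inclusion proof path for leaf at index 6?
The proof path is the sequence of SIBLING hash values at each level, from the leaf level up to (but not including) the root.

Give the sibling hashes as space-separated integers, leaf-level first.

Answer: 14 125 471

Derivation:
L0 (leaves): [57, 97, 78, 89, 68, 11, 14], target index=6
L1: h(57,97)=(57*31+97)%997=867 [pair 0] h(78,89)=(78*31+89)%997=513 [pair 1] h(68,11)=(68*31+11)%997=125 [pair 2] h(14,14)=(14*31+14)%997=448 [pair 3] -> [867, 513, 125, 448]
  Sibling for proof at L0: 14
L2: h(867,513)=(867*31+513)%997=471 [pair 0] h(125,448)=(125*31+448)%997=335 [pair 1] -> [471, 335]
  Sibling for proof at L1: 125
L3: h(471,335)=(471*31+335)%997=978 [pair 0] -> [978]
  Sibling for proof at L2: 471
Root: 978
Proof path (sibling hashes from leaf to root): [14, 125, 471]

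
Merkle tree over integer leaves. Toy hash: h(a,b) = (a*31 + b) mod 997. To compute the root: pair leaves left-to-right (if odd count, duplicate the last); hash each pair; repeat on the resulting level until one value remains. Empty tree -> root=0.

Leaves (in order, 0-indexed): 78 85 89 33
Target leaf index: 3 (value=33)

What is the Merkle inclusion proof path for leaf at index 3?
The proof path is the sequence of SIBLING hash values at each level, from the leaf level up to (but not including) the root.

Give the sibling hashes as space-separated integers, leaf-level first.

L0 (leaves): [78, 85, 89, 33], target index=3
L1: h(78,85)=(78*31+85)%997=509 [pair 0] h(89,33)=(89*31+33)%997=798 [pair 1] -> [509, 798]
  Sibling for proof at L0: 89
L2: h(509,798)=(509*31+798)%997=625 [pair 0] -> [625]
  Sibling for proof at L1: 509
Root: 625
Proof path (sibling hashes from leaf to root): [89, 509]

Answer: 89 509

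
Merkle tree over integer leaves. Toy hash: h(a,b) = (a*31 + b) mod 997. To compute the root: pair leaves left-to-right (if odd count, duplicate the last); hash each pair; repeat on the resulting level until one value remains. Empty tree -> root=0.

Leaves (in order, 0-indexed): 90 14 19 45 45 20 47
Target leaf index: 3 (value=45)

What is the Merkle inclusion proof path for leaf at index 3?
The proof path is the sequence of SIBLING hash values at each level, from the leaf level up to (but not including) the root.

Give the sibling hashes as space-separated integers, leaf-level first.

Answer: 19 810 504

Derivation:
L0 (leaves): [90, 14, 19, 45, 45, 20, 47], target index=3
L1: h(90,14)=(90*31+14)%997=810 [pair 0] h(19,45)=(19*31+45)%997=634 [pair 1] h(45,20)=(45*31+20)%997=418 [pair 2] h(47,47)=(47*31+47)%997=507 [pair 3] -> [810, 634, 418, 507]
  Sibling for proof at L0: 19
L2: h(810,634)=(810*31+634)%997=819 [pair 0] h(418,507)=(418*31+507)%997=504 [pair 1] -> [819, 504]
  Sibling for proof at L1: 810
L3: h(819,504)=(819*31+504)%997=968 [pair 0] -> [968]
  Sibling for proof at L2: 504
Root: 968
Proof path (sibling hashes from leaf to root): [19, 810, 504]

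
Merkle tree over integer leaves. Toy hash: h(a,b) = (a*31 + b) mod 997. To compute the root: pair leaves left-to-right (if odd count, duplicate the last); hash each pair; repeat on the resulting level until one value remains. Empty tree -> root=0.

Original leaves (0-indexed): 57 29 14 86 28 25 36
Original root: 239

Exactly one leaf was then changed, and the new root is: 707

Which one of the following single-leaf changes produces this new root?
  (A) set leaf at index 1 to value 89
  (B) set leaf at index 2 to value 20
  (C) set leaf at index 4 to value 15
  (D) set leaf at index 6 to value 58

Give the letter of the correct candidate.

Original leaves: [57, 29, 14, 86, 28, 25, 36]
Target new root: 707
Try each candidate change and compute the resulting root:
Candidate A: set leaf[1] = 89 -> leaves = [57, 89, 14, 86, 28, 25, 36]
  L0: [57, 89, 14, 86, 28, 25, 36]
  L1: h(57,89)=(57*31+89)%997=859 h(14,86)=(14*31+86)%997=520 h(28,25)=(28*31+25)%997=893 h(36,36)=(36*31+36)%997=155 -> [859, 520, 893, 155]
  L2: h(859,520)=(859*31+520)%997=230 h(893,155)=(893*31+155)%997=919 -> [230, 919]
  L3: h(230,919)=(230*31+919)%997=73 -> [73]
  root = 73 != target 707
Candidate B: set leaf[2] = 20 -> leaves = [57, 29, 20, 86, 28, 25, 36]
  L0: [57, 29, 20, 86, 28, 25, 36]
  L1: h(57,29)=(57*31+29)%997=799 h(20,86)=(20*31+86)%997=706 h(28,25)=(28*31+25)%997=893 h(36,36)=(36*31+36)%997=155 -> [799, 706, 893, 155]
  L2: h(799,706)=(799*31+706)%997=550 h(893,155)=(893*31+155)%997=919 -> [550, 919]
  L3: h(550,919)=(550*31+919)%997=23 -> [23]
  root = 23 != target 707
Candidate C: set leaf[4] = 15 -> leaves = [57, 29, 14, 86, 15, 25, 36]
  L0: [57, 29, 14, 86, 15, 25, 36]
  L1: h(57,29)=(57*31+29)%997=799 h(14,86)=(14*31+86)%997=520 h(15,25)=(15*31+25)%997=490 h(36,36)=(36*31+36)%997=155 -> [799, 520, 490, 155]
  L2: h(799,520)=(799*31+520)%997=364 h(490,155)=(490*31+155)%997=390 -> [364, 390]
  L3: h(364,390)=(364*31+390)%997=707 -> [707]
  root = 707 == target 707  ** MATCH **
Candidate D: set leaf[6] = 58 -> leaves = [57, 29, 14, 86, 28, 25, 58]
  L0: [57, 29, 14, 86, 28, 25, 58]
  L1: h(57,29)=(57*31+29)%997=799 h(14,86)=(14*31+86)%997=520 h(28,25)=(28*31+25)%997=893 h(58,58)=(58*31+58)%997=859 -> [799, 520, 893, 859]
  L2: h(799,520)=(799*31+520)%997=364 h(893,859)=(893*31+859)%997=626 -> [364, 626]
  L3: h(364,626)=(364*31+626)%997=943 -> [943]
  root = 943 != target 707
Candidate C produces the target root.

Answer: C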